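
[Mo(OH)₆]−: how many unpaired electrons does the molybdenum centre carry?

1 unpaired electron

Each hydroxide is −1; balancing the −1 overall charge requires Mo(V).
Group 6 minus oxidation state 5 gives a d¹ configuration.
In an octahedral field the d¹ configuration is t₂g¹e_g⁰ (only one arrangement possible), giving 1 unpaired electron.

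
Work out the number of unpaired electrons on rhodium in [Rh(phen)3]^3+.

Summing ligand charges against the +3 overall charge gives an oxidation state of +3 for rhodium.
Group 9 minus oxidation state 3 gives a d⁶ configuration.
Counting donor atoms: 3×1,10-phenanthroline (bidentate) → 6 donors. Coordination number = 6.
The spin state decides the count: a 4d ion has a large Δₒ and is invariably low-spin.
An octahedral low-spin d⁶ ion is t₂g⁶e_g⁰, giving 0 unpaired electrons.

0 unpaired electrons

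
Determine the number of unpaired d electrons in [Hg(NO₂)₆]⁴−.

Summing ligand charges against the −4 overall charge gives an oxidation state of +2 for mercury.
Group 12 minus oxidation state 2 gives a d¹⁰ configuration.
In an octahedral field the d¹⁰ configuration is t₂g⁶e_g⁴, giving 0 unpaired electrons.

0 unpaired electrons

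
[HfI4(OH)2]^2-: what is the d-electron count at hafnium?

d0

Ligand charges: each iodide is −1; each hydroxide is −1. With an overall charge of −2 the hafnium centre must be in the +4 oxidation state.
Hf sits in group 4, so the d-electron count is 4 − 4 = 0.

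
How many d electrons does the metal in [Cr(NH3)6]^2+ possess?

d⁴

Ammonia is neutral; balancing the +2 overall charge requires Cr(II).
Chromium is a group-6 element; Cr(II) is therefore d⁴.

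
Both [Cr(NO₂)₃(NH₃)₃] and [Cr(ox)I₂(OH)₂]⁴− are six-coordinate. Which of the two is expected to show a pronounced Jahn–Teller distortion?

[Cr(ox)I₂(OH)₂]⁴−

[Cr(NO₂)₃(NH₃)₃]: Ligand charges: each nitro (N-bound nitrite) is −1; ammonia is neutral. With an overall charge of 0 the chromium centre must be in the +3 oxidation state. Cr sits in group 6, so the d-electron count is 6 − 3 = 3. The d³ configuration leaves the e_g set evenly filled (or empty) — no strong Jahn–Teller driving force.
[Cr(ox)I₂(OH)₂]⁴−: Each oxalate is −2; each iodide is −1; each hydroxide is −1; balancing the −4 overall charge requires Cr(II). Group 6 minus oxidation state 2 gives a d⁴ configuration. Hydroxide, iodide, and oxalate are weak-field ligands for a first-row metal, so the complex is high-spin. The t₂g³e_g¹ (high-spin) configuration has an unevenly filled e_g set; the Jahn–Teller theorem predicts a tetragonal distortion (typically axial elongation) to lift the degeneracy.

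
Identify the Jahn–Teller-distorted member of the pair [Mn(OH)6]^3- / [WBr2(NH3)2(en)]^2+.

[Mn(OH)6]^3-: Summing ligand charges against the −3 overall charge gives an oxidation state of +3 for manganese. Mn sits in group 7, so the d-electron count is 7 − 3 = 4. Hydroxide is a weak-field ligand for a first-row metal, so the complex is high-spin. The t₂g³e_g¹ (high-spin) configuration has an unevenly filled e_g set; the Jahn–Teller theorem predicts a tetragonal distortion (typically axial elongation) to lift the degeneracy.
[WBr2(NH3)2(en)]^2+: Each bromide is −1; ammonia is neutral; ethylenediamine is neutral; balancing the +2 overall charge requires W(IV). W sits in group 6, so the d-electron count is 6 − 4 = 2. The d² configuration leaves the e_g set evenly filled (or empty) — no strong Jahn–Teller driving force.

[Mn(OH)6]^3-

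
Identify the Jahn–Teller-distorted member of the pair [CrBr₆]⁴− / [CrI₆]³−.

[CrBr₆]⁴−: Summing ligand charges against the −4 overall charge gives an oxidation state of +2 for chromium. Group 6 minus oxidation state 2 gives a d⁴ configuration. Bromide is a weak-field ligand for a first-row metal, so the complex is high-spin. The t₂g³e_g¹ (high-spin) configuration has an unevenly filled e_g set; the Jahn–Teller theorem predicts a tetragonal distortion (typically axial elongation) to lift the degeneracy.
[CrI₆]³−: Each iodide is −1; balancing the −3 overall charge requires Cr(III). Group 6 minus oxidation state 3 gives a d³ configuration. The d³ configuration leaves the e_g set evenly filled (or empty) — no strong Jahn–Teller driving force.

[CrBr₆]⁴−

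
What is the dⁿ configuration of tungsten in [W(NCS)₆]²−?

d²

Each isothiocyanate is −1; balancing the −2 overall charge requires W(IV).
W sits in group 6, so the d-electron count is 6 − 4 = 2.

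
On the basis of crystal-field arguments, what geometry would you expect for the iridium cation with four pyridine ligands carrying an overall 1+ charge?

square planar

Summing ligand charges against the +1 overall charge gives an oxidation state of +1 for iridium.
Group 9 minus oxidation state 1 gives a d⁸ configuration.
Coordination number: 4.
A 5d d⁸ ion has a large crystal-field splitting; square planar leaves the high-energy d_{x²−y²} orbital empty and maximises CFSE.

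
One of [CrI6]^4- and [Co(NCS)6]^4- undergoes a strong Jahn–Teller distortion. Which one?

[CrI6]^4-: Summing ligand charges against the −4 overall charge gives an oxidation state of +2 for chromium. Group 6 minus oxidation state 2 gives a d⁴ configuration. Iodide is a weak-field ligand for a first-row metal, so the complex is high-spin. The t₂g³e_g¹ (high-spin) configuration has an unevenly filled e_g set; the Jahn–Teller theorem predicts a tetragonal distortion (typically axial elongation) to lift the degeneracy.
[Co(NCS)6]^4-: Ligand charges: each isothiocyanate is −1. With an overall charge of −4 the cobalt centre must be in the +2 oxidation state. Cobalt is a group-9 element; Co(II) is therefore d⁷. Isothiocyanate is a weak-field ligand for a first-row metal, so the complex is high-spin. The d⁷ configuration leaves the e_g set evenly filled (or empty) — no strong Jahn–Teller driving force.

[CrI6]^4-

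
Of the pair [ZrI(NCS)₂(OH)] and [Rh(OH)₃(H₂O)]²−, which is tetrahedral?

[ZrI(NCS)₂(OH)]

For [ZrI(NCS)₂(OH)]: Ligand charges: each iodide is −1; each isothiocyanate is −1; each hydroxide is −1. With an overall charge of 0 the zirconium centre must be in the +4 oxidation state. Zr sits in group 4, so the d-electron count is 4 − 4 = 0. A d⁰ ion has no crystal-field stabilisation preference between square planar and tetrahedral, so four ligands adopt the sterically favoured tetrahedral geometry. → tetrahedral.
For [Rh(OH)₃(H₂O)]²−: Each hydroxide is −1; water is neutral; balancing the −2 overall charge requires Rh(I). Rhodium is a group-9 element; Rh(I) is therefore d⁸. A 4d d⁸ ion has a large crystal-field splitting; square planar leaves the high-energy d_{x²−y²} orbital empty and maximises CFSE. → square planar.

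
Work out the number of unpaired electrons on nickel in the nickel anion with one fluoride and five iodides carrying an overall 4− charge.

2

Summing ligand charges against the −4 overall charge gives an oxidation state of +2 for nickel.
Ni sits in group 10, so the d-electron count is 10 − 2 = 8.
In an octahedral field the d⁸ configuration is t₂g⁶e_g² (only one arrangement possible), giving 2 unpaired electrons.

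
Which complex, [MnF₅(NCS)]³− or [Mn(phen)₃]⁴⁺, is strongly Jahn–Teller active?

[MnF₅(NCS)]³−

[MnF₅(NCS)]³−: Summing ligand charges against the −3 overall charge gives an oxidation state of +3 for manganese. Manganese is a group-7 element; Mn(III) is therefore d⁴. Fluoride and isothiocyanate are weak-field ligands for a first-row metal, so the complex is high-spin. The t₂g³e_g¹ (high-spin) configuration has an unevenly filled e_g set; the Jahn–Teller theorem predicts a tetragonal distortion (typically axial elongation) to lift the degeneracy.
[Mn(phen)₃]⁴⁺: 1,10-phenanthroline is neutral; balancing the +4 overall charge requires Mn(IV). Manganese is a group-7 element; Mn(IV) is therefore d³. The d³ configuration leaves the e_g set evenly filled (or empty) — no strong Jahn–Teller driving force.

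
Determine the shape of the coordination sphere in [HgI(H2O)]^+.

linear

Each iodide is −1; water is neutral; balancing the +1 overall charge requires Hg(II).
Mercury is a group-12 element; Hg(II) is therefore d¹⁰.
With 2 monodentate ligands the coordination number is 2.
A d¹⁰ ion with only two ligands adopts a linear arrangement (sp hybridisation; no CFSE preference).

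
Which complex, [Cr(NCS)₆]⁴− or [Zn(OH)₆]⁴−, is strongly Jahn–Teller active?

[Cr(NCS)₆]⁴−: Summing ligand charges against the −4 overall charge gives an oxidation state of +2 for chromium. Chromium is a group-6 element; Cr(II) is therefore d⁴. Isothiocyanate is a weak-field ligand for a first-row metal, so the complex is high-spin. The t₂g³e_g¹ (high-spin) configuration has an unevenly filled e_g set; the Jahn–Teller theorem predicts a tetragonal distortion (typically axial elongation) to lift the degeneracy.
[Zn(OH)₆]⁴−: Ligand charges: each hydroxide is −1. With an overall charge of −4 the zinc centre must be in the +2 oxidation state. Zinc is a group-12 element; Zn(II) is therefore d¹⁰. The d¹⁰ configuration leaves the e_g set evenly filled (or empty) — no strong Jahn–Teller driving force.

[Cr(NCS)₆]⁴−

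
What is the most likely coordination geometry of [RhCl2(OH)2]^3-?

Summing ligand charges against the −3 overall charge gives an oxidation state of +1 for rhodium.
Rhodium is a group-9 element; Rh(I) is therefore d⁸.
With 4 monodentate ligands the coordination number is 4.
A 4d d⁸ ion has a large crystal-field splitting; square planar leaves the high-energy d_{x²−y²} orbital empty and maximises CFSE.

square planar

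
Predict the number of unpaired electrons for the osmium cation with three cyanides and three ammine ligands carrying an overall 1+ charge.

Ligand charges: each cyanide is −1; ammonia is neutral. With an overall charge of +1 the osmium centre must be in the +4 oxidation state.
Group 8 minus oxidation state 4 gives a d⁴ configuration.
The spin state decides the count: a 5d ion has a large Δₒ and is invariably low-spin.
An octahedral low-spin d⁴ ion is t₂g⁴e_g⁰, giving 2 unpaired electrons.

2 unpaired electrons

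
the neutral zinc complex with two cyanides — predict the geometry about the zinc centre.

Ligand charges: each cyanide is −1. With an overall charge of 0 the zinc centre must be in the +2 oxidation state.
Group 12 minus oxidation state 2 gives a d¹⁰ configuration.
With 2 monodentate ligands the coordination number is 2.
A d¹⁰ ion with only two ligands adopts a linear arrangement (sp hybridisation; no CFSE preference).

linear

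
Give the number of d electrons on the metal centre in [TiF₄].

d0

Each fluoride is −1; balancing the 0 overall charge requires Ti(IV).
Group 4 minus oxidation state 4 gives a d⁰ configuration.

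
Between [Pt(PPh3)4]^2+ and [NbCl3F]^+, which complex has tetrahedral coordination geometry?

For [Pt(PPh3)4]^2+: Summing ligand charges against the +2 overall charge gives an oxidation state of +2 for platinum. Platinum is a group-10 element; Pt(II) is therefore d⁸. A 5d d⁸ ion has a large crystal-field splitting; square planar leaves the high-energy d_{x²−y²} orbital empty and maximises CFSE. → square planar.
For [NbCl3F]^+: Each chloride is −1; each fluoride is −1; balancing the +1 overall charge requires Nb(V). Group 5 minus oxidation state 5 gives a d⁰ configuration. A d⁰ ion has no crystal-field stabilisation preference between square planar and tetrahedral, so four ligands adopt the sterically favoured tetrahedral geometry. → tetrahedral.

[NbCl3F]^+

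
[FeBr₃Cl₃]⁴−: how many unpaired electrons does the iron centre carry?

Ligand charges: each bromide is −1; each chloride is −1. With an overall charge of −4 the iron centre must be in the +2 oxidation state.
Iron is a group-8 element; Fe(II) is therefore d⁶.
The spin state decides the count: Bromide and chloride are weak-field ligands for a first-row metal, so the complex is high-spin.
An octahedral high-spin d⁶ ion is t₂g⁴e_g², giving 4 unpaired electrons.

4 unpaired electrons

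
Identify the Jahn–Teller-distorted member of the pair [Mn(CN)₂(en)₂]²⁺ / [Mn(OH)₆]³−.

[Mn(CN)₂(en)₂]²⁺: Summing ligand charges against the +2 overall charge gives an oxidation state of +4 for manganese. Mn sits in group 7, so the d-electron count is 7 − 4 = 3. The d³ configuration leaves the e_g set evenly filled (or empty) — no strong Jahn–Teller driving force.
[Mn(OH)₆]³−: Ligand charges: each hydroxide is −1. With an overall charge of −3 the manganese centre must be in the +3 oxidation state. Manganese is a group-7 element; Mn(III) is therefore d⁴. Hydroxide is a weak-field ligand for a first-row metal, so the complex is high-spin. The t₂g³e_g¹ (high-spin) configuration has an unevenly filled e_g set; the Jahn–Teller theorem predicts a tetragonal distortion (typically axial elongation) to lift the degeneracy.

[Mn(OH)₆]³−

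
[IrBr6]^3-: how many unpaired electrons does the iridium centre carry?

Ligand charges: each bromide is −1. With an overall charge of −3 the iridium centre must be in the +3 oxidation state.
Ir sits in group 9, so the d-electron count is 9 − 3 = 6.
The spin state decides the count: a 5d ion has a large Δₒ and is invariably low-spin.
An octahedral low-spin d⁶ ion is t₂g⁶e_g⁰, giving 0 unpaired electrons.

0 unpaired electrons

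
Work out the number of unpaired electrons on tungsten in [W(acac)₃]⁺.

2

Ligand charges: each acetylacetonate is −1. With an overall charge of +1 the tungsten centre must be in the +4 oxidation state.
Tungsten is a group-6 element; W(IV) is therefore d².
Counting donor atoms: 3×acetylacetonate (bidentate) → 6 donors. Coordination number = 6.
In an octahedral field the d² configuration is t₂g²e_g⁰ (only one arrangement possible), giving 2 unpaired electrons.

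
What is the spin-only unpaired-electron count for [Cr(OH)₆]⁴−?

Ligand charges: each hydroxide is −1. With an overall charge of −4 the chromium centre must be in the +2 oxidation state.
Cr sits in group 6, so the d-electron count is 6 − 2 = 4.
The spin state decides the count: Hydroxide is a weak-field ligand for a first-row metal, so the complex is high-spin.
An octahedral high-spin d⁴ ion is t₂g³e_g¹, giving 4 unpaired electrons.

4 unpaired electrons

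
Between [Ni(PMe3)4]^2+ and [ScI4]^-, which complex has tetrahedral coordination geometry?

For [Ni(PMe3)4]^2+: Summing ligand charges against the +2 overall charge gives an oxidation state of +2 for nickel. Nickel is a group-10 element; Ni(II) is therefore d⁸. Trimethylphosphine is a strong-field ligand (high in the spectrochemical series). A 3d d⁸ ion with strong-field ligands gains enough CFSE to favour square planar over tetrahedral. → square planar.
For [ScI4]^-: Summing ligand charges against the −1 overall charge gives an oxidation state of +3 for scandium. Scandium is a group-3 element; Sc(III) is therefore d⁰. A d⁰ ion has no crystal-field stabilisation preference between square planar and tetrahedral, so four ligands adopt the sterically favoured tetrahedral geometry. → tetrahedral.

[ScI4]^-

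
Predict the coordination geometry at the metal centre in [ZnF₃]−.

Each fluoride is −1; balancing the −1 overall charge requires Zn(II).
Group 12 minus oxidation state 2 gives a d¹⁰ configuration.
With 3 monodentate ligands the coordination number is 3.
Three ligands around a d¹⁰ centre minimise repulsion in a trigonal-planar arrangement.

trigonal planar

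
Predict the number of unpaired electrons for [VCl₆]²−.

Ligand charges: each chloride is −1. With an overall charge of −2 the vanadium centre must be in the +4 oxidation state.
Vanadium is a group-5 element; V(IV) is therefore d¹.
In an octahedral field the d¹ configuration is t₂g¹e_g⁰ (only one arrangement possible), giving 1 unpaired electron.

1 unpaired electron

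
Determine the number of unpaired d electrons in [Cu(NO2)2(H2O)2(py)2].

Each nitro (N-bound nitrite) is −1; water is neutral; pyridine is neutral; balancing the 0 overall charge requires Cu(II).
Group 11 minus oxidation state 2 gives a d⁹ configuration.
In an octahedral field the d⁹ configuration is t₂g⁶e_g³ (only one arrangement possible), giving 1 unpaired electron.

1 unpaired electron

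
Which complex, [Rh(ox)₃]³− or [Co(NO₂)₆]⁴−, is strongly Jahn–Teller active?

[Co(NO₂)₆]⁴−

[Rh(ox)₃]³−: Ligand charges: each oxalate is −2. With an overall charge of −3 the rhodium centre must be in the +3 oxidation state. Rh sits in group 9, so the d-electron count is 9 − 3 = 6. A 4d ion has a large Δₒ and is invariably low-spin. The d⁶ configuration leaves the e_g set evenly filled (or empty) — no strong Jahn–Teller driving force.
[Co(NO₂)₆]⁴−: Ligand charges: each nitro (N-bound nitrite) is −1. With an overall charge of −4 the cobalt centre must be in the +2 oxidation state. Cobalt is a group-9 element; Co(II) is therefore d⁷. Nitro (N-bound nitrite) is a strong-field ligand (high in the spectrochemical series) for a first-row metal, so the complex is low-spin. The t₂g⁶e_g¹ (low-spin) configuration has an unevenly filled e_g set; the Jahn–Teller theorem predicts a tetragonal distortion (typically axial elongation) to lift the degeneracy.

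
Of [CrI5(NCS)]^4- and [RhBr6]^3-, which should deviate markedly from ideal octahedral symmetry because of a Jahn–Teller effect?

[CrI5(NCS)]^4-: Ligand charges: each iodide is −1; each isothiocyanate is −1. With an overall charge of −4 the chromium centre must be in the +2 oxidation state. Group 6 minus oxidation state 2 gives a d⁴ configuration. Iodide and isothiocyanate are weak-field ligands for a first-row metal, so the complex is high-spin. The t₂g³e_g¹ (high-spin) configuration has an unevenly filled e_g set; the Jahn–Teller theorem predicts a tetragonal distortion (typically axial elongation) to lift the degeneracy.
[RhBr6]^3-: Each bromide is −1; balancing the −3 overall charge requires Rh(III). Group 9 minus oxidation state 3 gives a d⁶ configuration. A 4d ion has a large Δₒ and is invariably low-spin. The d⁶ configuration leaves the e_g set evenly filled (or empty) — no strong Jahn–Teller driving force.

[CrI5(NCS)]^4-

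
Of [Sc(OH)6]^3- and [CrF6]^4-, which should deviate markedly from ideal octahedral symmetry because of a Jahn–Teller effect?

[CrF6]^4-

[Sc(OH)6]^3-: Each hydroxide is −1; balancing the −3 overall charge requires Sc(III). Sc sits in group 3, so the d-electron count is 3 − 3 = 0. The d⁰ configuration leaves the e_g set evenly filled (or empty) — no strong Jahn–Teller driving force.
[CrF6]^4-: Ligand charges: each fluoride is −1. With an overall charge of −4 the chromium centre must be in the +2 oxidation state. Cr sits in group 6, so the d-electron count is 6 − 2 = 4. Fluoride is a weak-field ligand for a first-row metal, so the complex is high-spin. The t₂g³e_g¹ (high-spin) configuration has an unevenly filled e_g set; the Jahn–Teller theorem predicts a tetragonal distortion (typically axial elongation) to lift the degeneracy.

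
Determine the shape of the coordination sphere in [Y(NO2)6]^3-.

octahedral

Ligand charges: each nitro (N-bound nitrite) is −1. With an overall charge of −3 the yttrium centre must be in the +3 oxidation state.
Group 3 minus oxidation state 3 gives a d⁰ configuration.
With 6 monodentate ligands the coordination number is 6.
Six donors around a single metal centre give an octahedral coordination sphere.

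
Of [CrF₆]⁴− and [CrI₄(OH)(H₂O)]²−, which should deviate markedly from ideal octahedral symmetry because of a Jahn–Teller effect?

[CrF₆]⁴−

[CrF₆]⁴−: Each fluoride is −1; balancing the −4 overall charge requires Cr(II). Chromium is a group-6 element; Cr(II) is therefore d⁴. Fluoride is a weak-field ligand for a first-row metal, so the complex is high-spin. The t₂g³e_g¹ (high-spin) configuration has an unevenly filled e_g set; the Jahn–Teller theorem predicts a tetragonal distortion (typically axial elongation) to lift the degeneracy.
[CrI₄(OH)(H₂O)]²−: Ligand charges: each iodide is −1; each hydroxide is −1; water is neutral. With an overall charge of −2 the chromium centre must be in the +3 oxidation state. Chromium is a group-6 element; Cr(III) is therefore d³. The d³ configuration leaves the e_g set evenly filled (or empty) — no strong Jahn–Teller driving force.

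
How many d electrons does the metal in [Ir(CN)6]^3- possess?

d⁶

Summing ligand charges against the −3 overall charge gives an oxidation state of +3 for iridium.
Iridium is a group-9 element; Ir(III) is therefore d⁶.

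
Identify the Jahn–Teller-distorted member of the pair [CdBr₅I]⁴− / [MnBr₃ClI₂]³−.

[CdBr₅I]⁴−: Summing ligand charges against the −4 overall charge gives an oxidation state of +2 for cadmium. Group 12 minus oxidation state 2 gives a d¹⁰ configuration. The d¹⁰ configuration leaves the e_g set evenly filled (or empty) — no strong Jahn–Teller driving force.
[MnBr₃ClI₂]³−: Ligand charges: each bromide is −1; each chloride is −1; each iodide is −1. With an overall charge of −3 the manganese centre must be in the +3 oxidation state. Manganese is a group-7 element; Mn(III) is therefore d⁴. Bromide, chloride, and iodide are weak-field ligands for a first-row metal, so the complex is high-spin. The t₂g³e_g¹ (high-spin) configuration has an unevenly filled e_g set; the Jahn–Teller theorem predicts a tetragonal distortion (typically axial elongation) to lift the degeneracy.

[MnBr₃ClI₂]³−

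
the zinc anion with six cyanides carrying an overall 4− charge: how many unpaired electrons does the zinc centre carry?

0

Ligand charges: each cyanide is −1. With an overall charge of −4 the zinc centre must be in the +2 oxidation state.
Zinc is a group-12 element; Zn(II) is therefore d¹⁰.
In an octahedral field the d¹⁰ configuration is t₂g⁶e_g⁴, giving 0 unpaired electrons.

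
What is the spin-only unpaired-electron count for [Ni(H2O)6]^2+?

Water is neutral; balancing the +2 overall charge requires Ni(II).
Group 10 minus oxidation state 2 gives a d⁸ configuration.
In an octahedral field the d⁸ configuration is t₂g⁶e_g² (only one arrangement possible), giving 2 unpaired electrons.

2 unpaired electrons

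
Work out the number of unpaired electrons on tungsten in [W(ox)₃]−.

1 unpaired electron

Ligand charges: each oxalate is −2. With an overall charge of −1 the tungsten centre must be in the +5 oxidation state.
Group 6 minus oxidation state 5 gives a d¹ configuration.
Counting donor atoms: 3×oxalate (bidentate) → 6 donors. Coordination number = 6.
In an octahedral field the d¹ configuration is t₂g¹e_g⁰ (only one arrangement possible), giving 1 unpaired electron.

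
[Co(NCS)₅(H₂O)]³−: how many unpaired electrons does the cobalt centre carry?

Ligand charges: each isothiocyanate is −1; water is neutral. With an overall charge of −3 the cobalt centre must be in the +2 oxidation state.
Group 9 minus oxidation state 2 gives a d⁷ configuration.
The spin state decides the count: Isothiocyanate is a weak-field ligand for a first-row metal, so the complex is high-spin.
An octahedral high-spin d⁷ ion is t₂g⁵e_g², giving 3 unpaired electrons.

3 unpaired electrons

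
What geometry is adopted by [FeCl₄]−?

tetrahedral

Ligand charges: each chloride is −1. With an overall charge of −1 the iron centre must be in the +3 oxidation state.
Group 8 minus oxidation state 3 gives a d⁵ configuration.
Coordination number: 4.
Chloride is a weak-field ligand.
A high-spin d⁵ ion has zero CFSE in either geometry, so four ligands adopt the sterically favoured tetrahedral geometry.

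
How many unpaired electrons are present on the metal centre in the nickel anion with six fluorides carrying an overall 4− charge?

Each fluoride is −1; balancing the −4 overall charge requires Ni(II).
Ni sits in group 10, so the d-electron count is 10 − 2 = 8.
In an octahedral field the d⁸ configuration is t₂g⁶e_g² (only one arrangement possible), giving 2 unpaired electrons.

2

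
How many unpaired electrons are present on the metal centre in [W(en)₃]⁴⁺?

2 unpaired electrons

Summing ligand charges against the +4 overall charge gives an oxidation state of +4 for tungsten.
Group 6 minus oxidation state 4 gives a d² configuration.
Counting donor atoms: 3×ethylenediamine (bidentate) → 6 donors. Coordination number = 6.
In an octahedral field the d² configuration is t₂g²e_g⁰ (only one arrangement possible), giving 2 unpaired electrons.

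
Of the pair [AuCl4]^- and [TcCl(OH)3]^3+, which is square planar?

For [AuCl4]^-: Ligand charges: each chloride is −1. With an overall charge of −1 the gold centre must be in the +3 oxidation state. Gold is a group-11 element; Au(III) is therefore d⁸. A 5d d⁸ ion has a large crystal-field splitting; square planar leaves the high-energy d_{x²−y²} orbital empty and maximises CFSE. → square planar.
For [TcCl(OH)3]^3+: Each chloride is −1; each hydroxide is −1; balancing the +3 overall charge requires Tc(VII). Tc sits in group 7, so the d-electron count is 7 − 7 = 0. A d⁰ ion has no crystal-field stabilisation preference between square planar and tetrahedral, so four ligands adopt the sterically favoured tetrahedral geometry. → tetrahedral.

[AuCl4]^-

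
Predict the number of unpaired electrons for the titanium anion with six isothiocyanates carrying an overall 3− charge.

Each isothiocyanate is −1; balancing the −3 overall charge requires Ti(III).
Ti sits in group 4, so the d-electron count is 4 − 3 = 1.
In an octahedral field the d¹ configuration is t₂g¹e_g⁰ (only one arrangement possible), giving 1 unpaired electron.

1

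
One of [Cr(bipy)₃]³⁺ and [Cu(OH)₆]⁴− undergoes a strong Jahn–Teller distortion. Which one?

[Cr(bipy)₃]³⁺: Ligand charges: 2,2′-bipyridine is neutral. With an overall charge of +3 the chromium centre must be in the +3 oxidation state. Group 6 minus oxidation state 3 gives a d³ configuration. The d³ configuration leaves the e_g set evenly filled (or empty) — no strong Jahn–Teller driving force.
[Cu(OH)₆]⁴−: Each hydroxide is −1; balancing the −4 overall charge requires Cu(II). Copper is a group-11 element; Cu(II) is therefore d⁹. The t₂g⁶e_g³ configuration has an unevenly filled e_g set; the Jahn–Teller theorem predicts a tetragonal distortion (typically axial elongation) to lift the degeneracy.

[Cu(OH)₆]⁴−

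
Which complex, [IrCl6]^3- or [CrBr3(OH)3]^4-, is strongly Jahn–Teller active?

[IrCl6]^3-: Summing ligand charges against the −3 overall charge gives an oxidation state of +3 for iridium. Ir sits in group 9, so the d-electron count is 9 − 3 = 6. A 5d ion has a large Δₒ and is invariably low-spin. The d⁶ configuration leaves the e_g set evenly filled (or empty) — no strong Jahn–Teller driving force.
[CrBr3(OH)3]^4-: Summing ligand charges against the −4 overall charge gives an oxidation state of +2 for chromium. Chromium is a group-6 element; Cr(II) is therefore d⁴. Bromide and hydroxide are weak-field ligands for a first-row metal, so the complex is high-spin. The t₂g³e_g¹ (high-spin) configuration has an unevenly filled e_g set; the Jahn–Teller theorem predicts a tetragonal distortion (typically axial elongation) to lift the degeneracy.

[CrBr3(OH)3]^4-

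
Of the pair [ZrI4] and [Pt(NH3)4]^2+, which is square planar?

For [ZrI4]: Summing ligand charges against the 0 overall charge gives an oxidation state of +4 for zirconium. Group 4 minus oxidation state 4 gives a d⁰ configuration. A d⁰ ion has no crystal-field stabilisation preference between square planar and tetrahedral, so four ligands adopt the sterically favoured tetrahedral geometry. → tetrahedral.
For [Pt(NH3)4]^2+: Ammonia is neutral; balancing the +2 overall charge requires Pt(II). Platinum is a group-10 element; Pt(II) is therefore d⁸. A 5d d⁸ ion has a large crystal-field splitting; square planar leaves the high-energy d_{x²−y²} orbital empty and maximises CFSE. → square planar.

[Pt(NH3)4]^2+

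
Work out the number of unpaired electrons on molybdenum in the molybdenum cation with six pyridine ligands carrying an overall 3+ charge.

3

Ligand charges: pyridine is neutral. With an overall charge of +3 the molybdenum centre must be in the +3 oxidation state.
Mo sits in group 6, so the d-electron count is 6 − 3 = 3.
In an octahedral field the d³ configuration is t₂g³e_g⁰ (only one arrangement possible), giving 3 unpaired electrons.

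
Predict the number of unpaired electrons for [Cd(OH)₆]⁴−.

Each hydroxide is −1; balancing the −4 overall charge requires Cd(II).
Cadmium is a group-12 element; Cd(II) is therefore d¹⁰.
In an octahedral field the d¹⁰ configuration is t₂g⁶e_g⁴, giving 0 unpaired electrons.

0 unpaired electrons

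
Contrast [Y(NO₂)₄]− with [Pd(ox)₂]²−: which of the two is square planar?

[Pd(ox)₂]²−

For [Y(NO₂)₄]−: Each nitro (N-bound nitrite) is −1; balancing the −1 overall charge requires Y(III). Y sits in group 3, so the d-electron count is 3 − 3 = 0. A d⁰ ion has no crystal-field stabilisation preference between square planar and tetrahedral, so four ligands adopt the sterically favoured tetrahedral geometry. → tetrahedral.
For [Pd(ox)₂]²−: Each oxalate is −2; balancing the −2 overall charge requires Pd(II). Group 10 minus oxidation state 2 gives a d⁸ configuration. A 4d d⁸ ion has a large crystal-field splitting; square planar leaves the high-energy d_{x²−y²} orbital empty and maximises CFSE. → square planar.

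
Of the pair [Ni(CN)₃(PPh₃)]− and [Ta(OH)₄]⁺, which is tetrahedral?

[Ta(OH)₄]⁺

For [Ni(CN)₃(PPh₃)]−: Ligand charges: each cyanide is −1; triphenylphosphine is neutral. With an overall charge of −1 the nickel centre must be in the +2 oxidation state. Group 10 minus oxidation state 2 gives a d⁸ configuration. Cyanide and triphenylphosphine are strong-field ligands (high in the spectrochemical series). A 3d d⁸ ion with strong-field ligands gains enough CFSE to favour square planar over tetrahedral. → square planar.
For [Ta(OH)₄]⁺: Ligand charges: each hydroxide is −1. With an overall charge of +1 the tantalum centre must be in the +5 oxidation state. Tantalum is a group-5 element; Ta(V) is therefore d⁰. A d⁰ ion has no crystal-field stabilisation preference between square planar and tetrahedral, so four ligands adopt the sterically favoured tetrahedral geometry. → tetrahedral.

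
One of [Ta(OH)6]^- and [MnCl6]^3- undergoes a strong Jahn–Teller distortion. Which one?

[MnCl6]^3-

[Ta(OH)6]^-: Summing ligand charges against the −1 overall charge gives an oxidation state of +5 for tantalum. Ta sits in group 5, so the d-electron count is 5 − 5 = 0. The d⁰ configuration leaves the e_g set evenly filled (or empty) — no strong Jahn–Teller driving force.
[MnCl6]^3-: Ligand charges: each chloride is −1. With an overall charge of −3 the manganese centre must be in the +3 oxidation state. Manganese is a group-7 element; Mn(III) is therefore d⁴. Chloride is a weak-field ligand for a first-row metal, so the complex is high-spin. The t₂g³e_g¹ (high-spin) configuration has an unevenly filled e_g set; the Jahn–Teller theorem predicts a tetragonal distortion (typically axial elongation) to lift the degeneracy.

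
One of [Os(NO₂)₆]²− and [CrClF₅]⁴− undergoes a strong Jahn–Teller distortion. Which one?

[CrClF₅]⁴−

[Os(NO₂)₆]²−: Each nitro (N-bound nitrite) is −1; balancing the −2 overall charge requires Os(IV). Group 8 minus oxidation state 4 gives a d⁴ configuration. A 5d ion has a large Δₒ and is invariably low-spin. The d⁴ configuration leaves the e_g set evenly filled (or empty) — no strong Jahn–Teller driving force.
[CrClF₅]⁴−: Summing ligand charges against the −4 overall charge gives an oxidation state of +2 for chromium. Group 6 minus oxidation state 2 gives a d⁴ configuration. Chloride and fluoride are weak-field ligands for a first-row metal, so the complex is high-spin. The t₂g³e_g¹ (high-spin) configuration has an unevenly filled e_g set; the Jahn–Teller theorem predicts a tetragonal distortion (typically axial elongation) to lift the degeneracy.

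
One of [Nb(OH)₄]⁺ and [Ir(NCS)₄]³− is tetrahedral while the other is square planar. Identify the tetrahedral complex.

[Nb(OH)₄]⁺

For [Nb(OH)₄]⁺: Ligand charges: each hydroxide is −1. With an overall charge of +1 the niobium centre must be in the +5 oxidation state. Niobium is a group-5 element; Nb(V) is therefore d⁰. A d⁰ ion has no crystal-field stabilisation preference between square planar and tetrahedral, so four ligands adopt the sterically favoured tetrahedral geometry. → tetrahedral.
For [Ir(NCS)₄]³−: Summing ligand charges against the −3 overall charge gives an oxidation state of +1 for iridium. Group 9 minus oxidation state 1 gives a d⁸ configuration. A 5d d⁸ ion has a large crystal-field splitting; square planar leaves the high-energy d_{x²−y²} orbital empty and maximises CFSE. → square planar.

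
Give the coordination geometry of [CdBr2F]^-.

trigonal planar

Each bromide is −1; each fluoride is −1; balancing the −1 overall charge requires Cd(II).
Group 12 minus oxidation state 2 gives a d¹⁰ configuration.
With 3 monodentate ligands the coordination number is 3.
Three ligands around a d¹⁰ centre minimise repulsion in a trigonal-planar arrangement.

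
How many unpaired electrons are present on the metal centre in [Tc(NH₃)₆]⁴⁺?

Ammonia is neutral; balancing the +4 overall charge requires Tc(IV).
Tc sits in group 7, so the d-electron count is 7 − 4 = 3.
In an octahedral field the d³ configuration is t₂g³e_g⁰ (only one arrangement possible), giving 3 unpaired electrons.

3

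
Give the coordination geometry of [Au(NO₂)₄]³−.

Ligand charges: each nitro (N-bound nitrite) is −1. With an overall charge of −3 the gold centre must be in the +1 oxidation state.
Gold is a group-11 element; Au(I) is therefore d¹⁰.
With 4 monodentate ligands the coordination number is 4.
A d¹⁰ ion has no crystal-field stabilisation preference between square planar and tetrahedral, so four ligands adopt the sterically favoured tetrahedral geometry.

tetrahedral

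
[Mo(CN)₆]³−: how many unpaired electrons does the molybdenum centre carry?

3

Each cyanide is −1; balancing the −3 overall charge requires Mo(III).
Group 6 minus oxidation state 3 gives a d³ configuration.
In an octahedral field the d³ configuration is t₂g³e_g⁰ (only one arrangement possible), giving 3 unpaired electrons.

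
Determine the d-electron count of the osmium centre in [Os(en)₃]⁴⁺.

Ligand charges: ethylenediamine is neutral. With an overall charge of +4 the osmium centre must be in the +4 oxidation state.
Os sits in group 8, so the d-electron count is 8 − 4 = 4.

d4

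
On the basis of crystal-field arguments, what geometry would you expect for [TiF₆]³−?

Summing ligand charges against the −3 overall charge gives an oxidation state of +3 for titanium.
Group 4 minus oxidation state 3 gives a d¹ configuration.
With 6 monodentate ligands the coordination number is 6.
Six donors around a single metal centre give an octahedral coordination sphere.

octahedral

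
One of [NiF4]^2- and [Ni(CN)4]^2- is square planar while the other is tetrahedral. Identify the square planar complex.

[Ni(CN)4]^2-

For [NiF4]^2-: Summing ligand charges against the −2 overall charge gives an oxidation state of +2 for nickel. Group 10 minus oxidation state 2 gives a d⁸ configuration. Fluoride is a weak-field ligand. With weak-field ligands the CFSE gain from square planar is small, so a 3d d⁸ ion takes the sterically preferred tetrahedral geometry. → tetrahedral.
For [Ni(CN)4]^2-: Each cyanide is −1; balancing the −2 overall charge requires Ni(II). Group 10 minus oxidation state 2 gives a d⁸ configuration. Cyanide is a strong-field ligand (high in the spectrochemical series). A 3d d⁸ ion with strong-field ligands gains enough CFSE to favour square planar over tetrahedral. → square planar.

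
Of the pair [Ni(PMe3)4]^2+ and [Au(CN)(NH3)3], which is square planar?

[Ni(PMe3)4]^2+

For [Ni(PMe3)4]^2+: Trimethylphosphine is neutral; balancing the +2 overall charge requires Ni(II). Nickel is a group-10 element; Ni(II) is therefore d⁸. Trimethylphosphine is a strong-field ligand (high in the spectrochemical series). A 3d d⁸ ion with strong-field ligands gains enough CFSE to favour square planar over tetrahedral. → square planar.
For [Au(CN)(NH3)3]: Summing ligand charges against the 0 overall charge gives an oxidation state of +1 for gold. Group 11 minus oxidation state 1 gives a d¹⁰ configuration. A d¹⁰ ion has no crystal-field stabilisation preference between square planar and tetrahedral, so four ligands adopt the sterically favoured tetrahedral geometry. → tetrahedral.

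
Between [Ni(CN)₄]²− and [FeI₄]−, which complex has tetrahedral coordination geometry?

[FeI₄]−

For [Ni(CN)₄]²−: Each cyanide is −1; balancing the −2 overall charge requires Ni(II). Group 10 minus oxidation state 2 gives a d⁸ configuration. Cyanide is a strong-field ligand (high in the spectrochemical series). A 3d d⁸ ion with strong-field ligands gains enough CFSE to favour square planar over tetrahedral. → square planar.
For [FeI₄]−: Ligand charges: each iodide is −1. With an overall charge of −1 the iron centre must be in the +3 oxidation state. Group 8 minus oxidation state 3 gives a d⁵ configuration. A high-spin d⁵ ion has zero CFSE in either geometry, so four ligands adopt the sterically favoured tetrahedral geometry. → tetrahedral.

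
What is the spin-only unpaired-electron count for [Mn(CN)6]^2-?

3 unpaired electrons

Each cyanide is −1; balancing the −2 overall charge requires Mn(IV).
Manganese is a group-7 element; Mn(IV) is therefore d³.
In an octahedral field the d³ configuration is t₂g³e_g⁰ (only one arrangement possible), giving 3 unpaired electrons.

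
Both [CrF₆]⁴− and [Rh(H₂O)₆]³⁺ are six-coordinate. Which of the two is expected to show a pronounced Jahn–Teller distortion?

[CrF₆]⁴−: Each fluoride is −1; balancing the −4 overall charge requires Cr(II). Chromium is a group-6 element; Cr(II) is therefore d⁴. Fluoride is a weak-field ligand for a first-row metal, so the complex is high-spin. The t₂g³e_g¹ (high-spin) configuration has an unevenly filled e_g set; the Jahn–Teller theorem predicts a tetragonal distortion (typically axial elongation) to lift the degeneracy.
[Rh(H₂O)₆]³⁺: Ligand charges: water is neutral. With an overall charge of +3 the rhodium centre must be in the +3 oxidation state. Rhodium is a group-9 element; Rh(III) is therefore d⁶. A 4d ion has a large Δₒ and is invariably low-spin. The d⁶ configuration leaves the e_g set evenly filled (or empty) — no strong Jahn–Teller driving force.

[CrF₆]⁴−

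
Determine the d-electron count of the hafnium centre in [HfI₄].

d⁰

Ligand charges: each iodide is −1. With an overall charge of 0 the hafnium centre must be in the +4 oxidation state.
Hf sits in group 4, so the d-electron count is 4 − 4 = 0.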